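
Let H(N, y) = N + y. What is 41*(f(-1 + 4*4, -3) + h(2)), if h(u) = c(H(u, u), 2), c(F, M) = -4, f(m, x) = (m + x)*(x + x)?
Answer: -3116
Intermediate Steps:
f(m, x) = 2*x*(m + x) (f(m, x) = (m + x)*(2*x) = 2*x*(m + x))
h(u) = -4
41*(f(-1 + 4*4, -3) + h(2)) = 41*(2*(-3)*((-1 + 4*4) - 3) - 4) = 41*(2*(-3)*((-1 + 16) - 3) - 4) = 41*(2*(-3)*(15 - 3) - 4) = 41*(2*(-3)*12 - 4) = 41*(-72 - 4) = 41*(-76) = -3116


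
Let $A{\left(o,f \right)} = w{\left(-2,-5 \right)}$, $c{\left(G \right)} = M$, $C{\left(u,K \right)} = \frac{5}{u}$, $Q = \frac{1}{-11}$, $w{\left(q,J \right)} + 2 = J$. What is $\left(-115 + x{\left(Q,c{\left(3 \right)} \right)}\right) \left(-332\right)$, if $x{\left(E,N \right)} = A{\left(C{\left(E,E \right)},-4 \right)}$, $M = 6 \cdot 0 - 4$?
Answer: $40504$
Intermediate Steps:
$w{\left(q,J \right)} = -2 + J$
$Q = - \frac{1}{11} \approx -0.090909$
$M = -4$ ($M = 0 - 4 = -4$)
$c{\left(G \right)} = -4$
$A{\left(o,f \right)} = -7$ ($A{\left(o,f \right)} = -2 - 5 = -7$)
$x{\left(E,N \right)} = -7$
$\left(-115 + x{\left(Q,c{\left(3 \right)} \right)}\right) \left(-332\right) = \left(-115 - 7\right) \left(-332\right) = \left(-122\right) \left(-332\right) = 40504$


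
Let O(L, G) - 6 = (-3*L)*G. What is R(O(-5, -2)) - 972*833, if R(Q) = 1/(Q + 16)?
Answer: -6477409/8 ≈ -8.0968e+5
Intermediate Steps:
O(L, G) = 6 - 3*G*L (O(L, G) = 6 + (-3*L)*G = 6 - 3*G*L)
R(Q) = 1/(16 + Q)
R(O(-5, -2)) - 972*833 = 1/(16 + (6 - 3*(-2)*(-5))) - 972*833 = 1/(16 + (6 - 30)) - 809676 = 1/(16 - 24) - 809676 = 1/(-8) - 809676 = -1/8 - 809676 = -6477409/8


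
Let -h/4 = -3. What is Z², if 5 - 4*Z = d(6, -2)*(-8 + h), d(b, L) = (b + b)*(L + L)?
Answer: 38809/16 ≈ 2425.6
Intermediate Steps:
h = 12 (h = -4*(-3) = 12)
d(b, L) = 4*L*b (d(b, L) = (2*b)*(2*L) = 4*L*b)
Z = 197/4 (Z = 5/4 - 4*(-2)*6*(-8 + 12)/4 = 5/4 - (-12)*4 = 5/4 - ¼*(-192) = 5/4 + 48 = 197/4 ≈ 49.250)
Z² = (197/4)² = 38809/16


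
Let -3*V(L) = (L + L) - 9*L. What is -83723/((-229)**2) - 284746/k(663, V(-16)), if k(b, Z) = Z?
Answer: 3199122713/419528 ≈ 7625.5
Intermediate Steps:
V(L) = 7*L/3 (V(L) = -((L + L) - 9*L)/3 = -(2*L - 9*L)/3 = -(-7)*L/3 = 7*L/3)
-83723/((-229)**2) - 284746/k(663, V(-16)) = -83723/((-229)**2) - 284746/((7/3)*(-16)) = -83723/52441 - 284746/(-112/3) = -83723*1/52441 - 284746*(-3/112) = -83723/52441 + 61017/8 = 3199122713/419528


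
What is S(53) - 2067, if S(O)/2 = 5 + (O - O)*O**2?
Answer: -2057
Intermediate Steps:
S(O) = 10 (S(O) = 2*(5 + (O - O)*O**2) = 2*(5 + 0*O**2) = 2*(5 + 0) = 2*5 = 10)
S(53) - 2067 = 10 - 2067 = -2057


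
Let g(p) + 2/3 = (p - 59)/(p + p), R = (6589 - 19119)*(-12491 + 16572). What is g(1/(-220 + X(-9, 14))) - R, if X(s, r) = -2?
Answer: 306848873/6 ≈ 5.1142e+7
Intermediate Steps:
R = -51134930 (R = -12530*4081 = -51134930)
g(p) = -2/3 + (-59 + p)/(2*p) (g(p) = -2/3 + (p - 59)/(p + p) = -2/3 + (-59 + p)/((2*p)) = -2/3 + (-59 + p)*(1/(2*p)) = -2/3 + (-59 + p)/(2*p))
g(1/(-220 + X(-9, 14))) - R = (-177 - 1/(-220 - 2))/(6*(1/(-220 - 2))) - 1*(-51134930) = (-177 - 1/(-222))/(6*(1/(-222))) + 51134930 = (-177 - 1*(-1/222))/(6*(-1/222)) + 51134930 = (1/6)*(-222)*(-177 + 1/222) + 51134930 = (1/6)*(-222)*(-39293/222) + 51134930 = 39293/6 + 51134930 = 306848873/6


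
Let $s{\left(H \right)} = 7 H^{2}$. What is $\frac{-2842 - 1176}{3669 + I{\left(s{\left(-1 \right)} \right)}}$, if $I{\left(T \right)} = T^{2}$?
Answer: $- \frac{2009}{1859} \approx -1.0807$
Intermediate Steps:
$\frac{-2842 - 1176}{3669 + I{\left(s{\left(-1 \right)} \right)}} = \frac{-2842 - 1176}{3669 + \left(7 \left(-1\right)^{2}\right)^{2}} = - \frac{4018}{3669 + \left(7 \cdot 1\right)^{2}} = - \frac{4018}{3669 + 7^{2}} = - \frac{4018}{3669 + 49} = - \frac{4018}{3718} = \left(-4018\right) \frac{1}{3718} = - \frac{2009}{1859}$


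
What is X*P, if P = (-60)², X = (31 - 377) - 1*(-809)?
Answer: 1666800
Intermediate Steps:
X = 463 (X = -346 + 809 = 463)
P = 3600
X*P = 463*3600 = 1666800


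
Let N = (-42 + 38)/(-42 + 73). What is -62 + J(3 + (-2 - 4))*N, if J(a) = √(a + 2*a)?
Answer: -62 - 12*I/31 ≈ -62.0 - 0.3871*I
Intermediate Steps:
N = -4/31 ≈ -0.12903
J(a) = √3*√a (J(a) = √(3*a) = √3*√a)
-62 + J(3 + (-2 - 4))*N = -62 + (√3*√(3 + (-2 - 4)))*(-4/31) = -62 + (√3*√(3 - 6))*(-4/31) = -62 + (√3*√(-3))*(-4/31) = -62 + (√3*(I*√3))*(-4/31) = -62 + (3*I)*(-4/31) = -62 - 12*I/31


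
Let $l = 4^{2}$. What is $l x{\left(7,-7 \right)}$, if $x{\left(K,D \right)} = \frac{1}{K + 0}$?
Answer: $\frac{16}{7} \approx 2.2857$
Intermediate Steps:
$x{\left(K,D \right)} = \frac{1}{K}$
$l = 16$
$l x{\left(7,-7 \right)} = \frac{16}{7}$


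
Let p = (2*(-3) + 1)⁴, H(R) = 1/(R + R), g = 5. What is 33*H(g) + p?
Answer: 6283/10 ≈ 628.30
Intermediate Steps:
H(R) = 1/(2*R)
p = 625 (p = (-6 + 1)⁴ = (-5)⁴ = 625)
33*H(g) + p = 33*((½)/5) + 625 = 33*((½)*(⅕)) + 625 = 33*(⅒) + 625 = 33/10 + 625 = 6283/10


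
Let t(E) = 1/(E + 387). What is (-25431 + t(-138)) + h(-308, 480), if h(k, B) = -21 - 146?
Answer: -6373901/249 ≈ -25598.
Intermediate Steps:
h(k, B) = -167
t(E) = 1/(387 + E)
(-25431 + t(-138)) + h(-308, 480) = (-25431 + 1/(387 - 138)) - 167 = (-25431 + 1/249) - 167 = -6332318/249 - 167 = -6373901/249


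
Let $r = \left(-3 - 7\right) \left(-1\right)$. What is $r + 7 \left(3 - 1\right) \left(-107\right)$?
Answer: $-1488$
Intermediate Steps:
$r = 10$ ($r = \left(-3 - 7\right) \left(-1\right) = \left(-10\right) \left(-1\right) = 10$)
$r + 7 \left(3 - 1\right) \left(-107\right) = 10 + 7 \left(3 - 1\right) \left(-107\right) = 10 + 7 \cdot 2 \left(-107\right) = 10 + 14 \left(-107\right) = 10 - 1498 = -1488$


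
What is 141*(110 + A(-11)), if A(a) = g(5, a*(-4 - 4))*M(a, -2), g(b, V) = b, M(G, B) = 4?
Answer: 18330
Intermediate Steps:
A(a) = 20 (A(a) = 5*4 = 20)
141*(110 + A(-11)) = 141*(110 + 20) = 141*130 = 18330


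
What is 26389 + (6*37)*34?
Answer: 33937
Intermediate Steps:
26389 + (6*37)*34 = 26389 + 222*34 = 26389 + 7548 = 33937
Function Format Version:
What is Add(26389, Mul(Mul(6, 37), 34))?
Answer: 33937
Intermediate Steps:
Add(26389, Mul(Mul(6, 37), 34)) = Add(26389, Mul(222, 34)) = Add(26389, 7548) = 33937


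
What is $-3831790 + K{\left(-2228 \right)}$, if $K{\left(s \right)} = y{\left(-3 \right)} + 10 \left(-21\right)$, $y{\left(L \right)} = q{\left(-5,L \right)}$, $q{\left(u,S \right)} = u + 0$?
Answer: $-3832005$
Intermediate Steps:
$q{\left(u,S \right)} = u$
$y{\left(L \right)} = -5$
$K{\left(s \right)} = -215$ ($K{\left(s \right)} = -5 + 10 \left(-21\right) = -5 - 210 = -215$)
$-3831790 + K{\left(-2228 \right)} = -3831790 - 215 = -3832005$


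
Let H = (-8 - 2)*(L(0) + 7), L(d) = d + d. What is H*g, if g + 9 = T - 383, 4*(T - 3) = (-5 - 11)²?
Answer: 22750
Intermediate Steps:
T = 67 (T = 3 + (-5 - 11)²/4 = 3 + (¼)*(-16)² = 3 + (¼)*256 = 3 + 64 = 67)
g = -325 (g = -9 + (67 - 383) = -9 - 316 = -325)
L(d) = 2*d
H = -70 (H = (-8 - 2)*(2*0 + 7) = -10*(0 + 7) = -10*7 = -70)
H*g = -70*(-325) = 22750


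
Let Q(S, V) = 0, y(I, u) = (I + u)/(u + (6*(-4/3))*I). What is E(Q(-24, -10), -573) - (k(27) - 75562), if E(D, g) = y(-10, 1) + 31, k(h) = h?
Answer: 680093/9 ≈ 75566.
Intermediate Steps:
y(I, u) = (I + u)/(u - 8*I) (y(I, u) = (I + u)/(u + (6*(-4*⅓))*I) = (I + u)/(u + (6*(-4/3))*I) = (I + u)/(u - 8*I))
E(D, g) = 278/9 (E(D, g) = (-10 + 1)/(1 - 8*(-10)) + 31 = -9/(1 + 80) + 31 = -9/81 + 31 = (1/81)*(-9) + 31 = -⅑ + 31 = 278/9)
E(Q(-24, -10), -573) - (k(27) - 75562) = 278/9 - (27 - 75562) = 278/9 - 1*(-75535) = 278/9 + 75535 = 680093/9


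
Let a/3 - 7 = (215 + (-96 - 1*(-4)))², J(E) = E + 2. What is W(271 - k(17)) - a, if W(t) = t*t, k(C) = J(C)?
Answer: 18096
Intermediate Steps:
J(E) = 2 + E
k(C) = 2 + C
W(t) = t²
a = 45408 (a = 21 + 3*(215 + (-96 - 1*(-4)))² = 21 + 3*(215 + (-96 + 4))² = 21 + 3*(215 - 92)² = 21 + 3*123² = 21 + 3*15129 = 21 + 45387 = 45408)
W(271 - k(17)) - a = (271 - (2 + 17))² - 1*45408 = (271 - 1*19)² - 45408 = (271 - 19)² - 45408 = 252² - 45408 = 63504 - 45408 = 18096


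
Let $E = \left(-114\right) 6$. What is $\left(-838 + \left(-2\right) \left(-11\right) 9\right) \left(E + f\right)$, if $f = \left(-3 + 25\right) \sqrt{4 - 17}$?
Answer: $437760 - 14080 i \sqrt{13} \approx 4.3776 \cdot 10^{5} - 50766.0 i$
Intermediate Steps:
$E = -684$
$f = 22 i \sqrt{13}$ ($f = 22 \sqrt{-13} = 22 i \sqrt{13} \approx 79.322 i$)
$\left(-838 + \left(-2\right) \left(-11\right) 9\right) \left(E + f\right) = \left(-838 + \left(-2\right) \left(-11\right) 9\right) \left(-684 + 22 i \sqrt{13}\right) = \left(-838 + 22 \cdot 9\right) \left(-684 + 22 i \sqrt{13}\right) = \left(-838 + 198\right) \left(-684 + 22 i \sqrt{13}\right) = - 640 \left(-684 + 22 i \sqrt{13}\right) = 437760 - 14080 i \sqrt{13}$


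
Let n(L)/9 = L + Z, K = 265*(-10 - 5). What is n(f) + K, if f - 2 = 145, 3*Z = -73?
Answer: -2871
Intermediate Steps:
Z = -73/3 (Z = (1/3)*(-73) = -73/3 ≈ -24.333)
K = -3975 (K = 265*(-15) = -3975)
f = 147 (f = 2 + 145 = 147)
n(L) = -219 + 9*L (n(L) = 9*(L - 73/3) = 9*(-73/3 + L) = -219 + 9*L)
n(f) + K = (-219 + 9*147) - 3975 = (-219 + 1323) - 3975 = 1104 - 3975 = -2871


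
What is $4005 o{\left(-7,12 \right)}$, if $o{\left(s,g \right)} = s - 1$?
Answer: $-32040$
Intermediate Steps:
$o{\left(s,g \right)} = -1 + s$
$4005 o{\left(-7,12 \right)} = 4005 \left(-1 - 7\right) = 4005 \left(-8\right) = -32040$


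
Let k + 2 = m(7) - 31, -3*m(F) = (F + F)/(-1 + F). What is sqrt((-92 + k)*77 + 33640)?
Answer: 2*sqrt(53899)/3 ≈ 154.77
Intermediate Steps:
m(F) = -2*F/(3*(-1 + F)) (m(F) = -(F + F)/(3*(-1 + F)) = -2*F/(3*(-1 + F)))
k = -304/9 (k = -2 + (-2*7/(-3 + 3*7) - 31) = -2 + (-2*7/(-3 + 21) - 31) = -2 + (-2*7/18 - 31) = -2 + (-2*7*1/18 - 31) = -2 + (-7/9 - 31) = -2 - 286/9 = -304/9 ≈ -33.778)
sqrt((-92 + k)*77 + 33640) = sqrt((-92 - 304/9)*77 + 33640) = sqrt(-1132/9*77 + 33640) = sqrt(-87164/9 + 33640) = sqrt(215596/9) = 2*sqrt(53899)/3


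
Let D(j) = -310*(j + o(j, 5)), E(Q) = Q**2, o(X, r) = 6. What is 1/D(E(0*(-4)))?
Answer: -1/1860 ≈ -0.00053763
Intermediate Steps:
D(j) = -1860 - 310*j (D(j) = -310*(j + 6) = -310*(6 + j) = -1860 - 310*j)
1/D(E(0*(-4))) = 1/(-1860 - 310*(0*(-4))**2) = 1/(-1860 - 310*0**2) = 1/(-1860 - 310*0) = 1/(-1860 + 0) = 1/(-1860) = -1/1860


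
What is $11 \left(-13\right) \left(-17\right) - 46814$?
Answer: $-44383$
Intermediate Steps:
$11 \left(-13\right) \left(-17\right) - 46814 = \left(-143\right) \left(-17\right) - 46814 = 2431 - 46814 = -44383$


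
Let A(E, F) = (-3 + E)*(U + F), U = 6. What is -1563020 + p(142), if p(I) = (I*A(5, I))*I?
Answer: 4405524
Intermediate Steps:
A(E, F) = (-3 + E)*(6 + F)
p(I) = I**2*(12 + 2*I) (p(I) = (I*(-18 - 3*I + 6*5 + 5*I))*I = (I*(-18 - 3*I + 30 + 5*I))*I = (I*(12 + 2*I))*I = I**2*(12 + 2*I))
-1563020 + p(142) = -1563020 + 2*142**2*(6 + 142) = -1563020 + 2*20164*148 = -1563020 + 5968544 = 4405524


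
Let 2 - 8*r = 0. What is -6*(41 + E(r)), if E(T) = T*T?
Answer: -1971/8 ≈ -246.38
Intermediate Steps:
r = ¼ (r = ¼ - ⅛*0 = ¼ + 0 = ¼ ≈ 0.25000)
E(T) = T²
-6*(41 + E(r)) = -6*(41 + (¼)²) = -6*(41 + 1/16) = -6*657/16 = -1971/8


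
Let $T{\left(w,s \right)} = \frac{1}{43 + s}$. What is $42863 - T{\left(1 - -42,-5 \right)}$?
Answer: $\frac{1628793}{38} \approx 42863.0$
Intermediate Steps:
$42863 - T{\left(1 - -42,-5 \right)} = 42863 - \frac{1}{43 - 5} = 42863 - \frac{1}{38} = \frac{1628793}{38}$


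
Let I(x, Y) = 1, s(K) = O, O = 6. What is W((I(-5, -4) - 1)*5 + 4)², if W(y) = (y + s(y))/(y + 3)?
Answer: 100/49 ≈ 2.0408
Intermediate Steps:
s(K) = 6
W(y) = (6 + y)/(3 + y) (W(y) = (y + 6)/(y + 3) = (6 + y)/(3 + y))
W((I(-5, -4) - 1)*5 + 4)² = ((6 + ((1 - 1)*5 + 4))/(3 + ((1 - 1)*5 + 4)))² = ((6 + (0*5 + 4))/(3 + (0*5 + 4)))² = ((6 + (0 + 4))/(3 + (0 + 4)))² = ((6 + 4)/(3 + 4))² = (10/7)² = 100/49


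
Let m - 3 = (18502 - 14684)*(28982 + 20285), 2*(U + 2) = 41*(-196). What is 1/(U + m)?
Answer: 1/188097389 ≈ 5.3164e-9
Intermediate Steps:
U = -4020 (U = -2 + (41*(-196))/2 = -2 + (1/2)*(-8036) = -2 - 4018 = -4020)
m = 188101409 (m = 3 + (18502 - 14684)*(28982 + 20285) = 3 + 3818*49267 = 3 + 188101406 = 188101409)
1/(U + m) = 1/(-4020 + 188101409) = 1/188097389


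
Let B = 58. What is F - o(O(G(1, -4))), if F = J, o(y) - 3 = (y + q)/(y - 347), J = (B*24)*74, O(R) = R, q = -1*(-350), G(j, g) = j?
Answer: 35640081/346 ≈ 1.0301e+5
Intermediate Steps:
q = 350
J = 103008 (J = (58*24)*74 = 1392*74 = 103008)
o(y) = 3 + (350 + y)/(-347 + y) (o(y) = 3 + (y + 350)/(y - 347) = 3 + (350 + y)/(-347 + y))
F = 103008
F - o(O(G(1, -4))) = 103008 - (-691 + 4*1)/(-347 + 1) = 103008 - (-691 + 4)/(-346) = 103008 - (-1)*(-687)/346 = 103008 - 1*687/346 = 103008 - 687/346 = 35640081/346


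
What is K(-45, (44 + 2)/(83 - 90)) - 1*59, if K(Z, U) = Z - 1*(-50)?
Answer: -54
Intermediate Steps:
K(Z, U) = 50 + Z (K(Z, U) = Z + 50 = 50 + Z)
K(-45, (44 + 2)/(83 - 90)) - 1*59 = (50 - 45) - 1*59 = 5 - 59 = -54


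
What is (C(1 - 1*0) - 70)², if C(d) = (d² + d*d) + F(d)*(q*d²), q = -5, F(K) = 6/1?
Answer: 9604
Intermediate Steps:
F(K) = 6 (F(K) = 6*1 = 6)
C(d) = -28*d² (C(d) = (d² + d*d) + 6*(-5*d²) = (d² + d²) - 30*d² = 2*d² - 30*d² = -28*d²)
(C(1 - 1*0) - 70)² = (-28*(1 - 1*0)² - 70)² = (-28*(1 + 0)² - 70)² = (-28*1² - 70)² = (-28*1 - 70)² = (-28 - 70)² = (-98)² = 9604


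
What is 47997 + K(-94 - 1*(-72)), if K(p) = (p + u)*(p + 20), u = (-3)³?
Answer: 48095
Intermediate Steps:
u = -27
K(p) = (-27 + p)*(20 + p) (K(p) = (p - 27)*(p + 20) = (-27 + p)*(20 + p))
47997 + K(-94 - 1*(-72)) = 47997 + (-540 + (-94 - 1*(-72))² - 7*(-94 - 1*(-72))) = 47997 + (-540 + (-94 + 72)² - 7*(-94 + 72)) = 47997 + (-540 + (-22)² - 7*(-22)) = 47997 + (-540 + 484 + 154) = 47997 + 98 = 48095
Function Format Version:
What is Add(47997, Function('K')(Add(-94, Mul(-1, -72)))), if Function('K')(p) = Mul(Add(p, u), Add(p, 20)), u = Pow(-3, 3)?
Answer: 48095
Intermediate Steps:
u = -27
Function('K')(p) = Mul(Add(-27, p), Add(20, p)) (Function('K')(p) = Mul(Add(p, -27), Add(p, 20)) = Mul(Add(-27, p), Add(20, p)))
Add(47997, Function('K')(Add(-94, Mul(-1, -72)))) = Add(47997, Add(-540, Pow(Add(-94, Mul(-1, -72)), 2), Mul(-7, Add(-94, Mul(-1, -72))))) = Add(47997, Add(-540, Pow(Add(-94, 72), 2), Mul(-7, Add(-94, 72)))) = Add(47997, Add(-540, Pow(-22, 2), Mul(-7, -22))) = Add(47997, Add(-540, 484, 154)) = Add(47997, 98) = 48095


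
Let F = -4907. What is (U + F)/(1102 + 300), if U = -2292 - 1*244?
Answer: -7443/1402 ≈ -5.3088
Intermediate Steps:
U = -2536 (U = -2292 - 244 = -2536)
(U + F)/(1102 + 300) = (-2536 - 4907)/(1102 + 300) = -7443/1402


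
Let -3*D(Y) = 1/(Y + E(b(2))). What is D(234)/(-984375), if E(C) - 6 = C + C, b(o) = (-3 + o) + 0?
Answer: 1/702843750 ≈ 1.4228e-9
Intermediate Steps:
b(o) = -3 + o
E(C) = 6 + 2*C (E(C) = 6 + (C + C) = 6 + 2*C)
D(Y) = -1/(3*(4 + Y)) (D(Y) = -1/(3*(Y + (6 + 2*(-3 + 2)))) = -1/(3*(Y + (6 + 2*(-1)))) = -1/(3*(Y + (6 - 2))) = -1/(3*(Y + 4)) = -1/(3*(4 + Y)))
D(234)/(-984375) = -1/(12 + 3*234)/(-984375) = -1/(12 + 702)*(-1/984375) = -1/714*(-1/984375) = 1/702843750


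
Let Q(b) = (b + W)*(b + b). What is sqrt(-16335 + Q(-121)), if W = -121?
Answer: 11*sqrt(349) ≈ 205.50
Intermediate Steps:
Q(b) = 2*b*(-121 + b) (Q(b) = (b - 121)*(b + b) = (-121 + b)*(2*b) = 2*b*(-121 + b))
sqrt(-16335 + Q(-121)) = sqrt(-16335 + 2*(-121)*(-121 - 121)) = sqrt(-16335 + 2*(-121)*(-242)) = sqrt(-16335 + 58564) = sqrt(42229) = 11*sqrt(349)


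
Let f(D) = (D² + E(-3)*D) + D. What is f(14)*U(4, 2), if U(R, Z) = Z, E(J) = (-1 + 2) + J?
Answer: 364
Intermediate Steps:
E(J) = 1 + J
f(D) = D² - D (f(D) = (D² + (1 - 3)*D) + D = (D² - 2*D) + D = D² - D)
f(14)*U(4, 2) = (14*(-1 + 14))*2 = (14*13)*2 = 182*2 = 364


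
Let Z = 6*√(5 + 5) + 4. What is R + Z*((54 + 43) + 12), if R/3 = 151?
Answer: 889 + 654*√10 ≈ 2957.1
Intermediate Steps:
R = 453 (R = 3*151 = 453)
Z = 4 + 6*√10 (Z = 6*√10 + 4 = 4 + 6*√10 ≈ 22.974)
R + Z*((54 + 43) + 12) = 453 + (4 + 6*√10)*((54 + 43) + 12) = 453 + (4 + 6*√10)*(97 + 12) = 453 + (4 + 6*√10)*109 = 453 + (436 + 654*√10) = 889 + 654*√10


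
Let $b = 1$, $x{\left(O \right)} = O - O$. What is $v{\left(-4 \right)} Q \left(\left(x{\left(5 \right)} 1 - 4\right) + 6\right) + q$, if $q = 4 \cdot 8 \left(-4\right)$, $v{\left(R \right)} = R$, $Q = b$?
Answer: $-136$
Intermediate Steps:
$x{\left(O \right)} = 0$
$Q = 1$
$q = -128$ ($q = 32 \left(-4\right) = -128$)
$v{\left(-4 \right)} Q \left(\left(x{\left(5 \right)} 1 - 4\right) + 6\right) + q = - 4 \cdot 1 \left(\left(0 \cdot 1 - 4\right) + 6\right) - 128 = - 4 \cdot 1 \left(\left(0 - 4\right) + 6\right) - 128 = - 4 \cdot 1 \left(-4 + 6\right) - 128 = - 4 \cdot 1 \cdot 2 - 128 = \left(-4\right) 2 - 128 = -8 - 128 = -136$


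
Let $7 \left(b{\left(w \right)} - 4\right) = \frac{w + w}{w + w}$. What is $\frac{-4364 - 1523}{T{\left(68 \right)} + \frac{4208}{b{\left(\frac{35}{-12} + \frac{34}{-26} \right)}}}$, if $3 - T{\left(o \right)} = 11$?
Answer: $- \frac{170723}{29224} \approx -5.8419$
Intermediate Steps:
$b{\left(w \right)} = \frac{29}{7}$ ($b{\left(w \right)} = 4 + \frac{\left(w + w\right) \frac{1}{w + w}}{7} = 4 + \frac{2 w \frac{1}{2 w}}{7} = 4 + \frac{1}{7} \cdot 1 = 4 + \frac{1}{7} = \frac{29}{7}$)
$T{\left(o \right)} = -8$ ($T{\left(o \right)} = 3 - 11 = -8$)
$\frac{-4364 - 1523}{T{\left(68 \right)} + \frac{4208}{b{\left(\frac{35}{-12} + \frac{34}{-26} \right)}}} = \frac{-4364 - 1523}{-8 + \frac{4208}{\frac{29}{7}}} = - \frac{5887}{-8 + 4208 \cdot \frac{7}{29}} = - \frac{5887}{-8 + \frac{29456}{29}} = - \frac{5887}{\frac{29224}{29}} = \left(-5887\right) \frac{29}{29224} = - \frac{170723}{29224}$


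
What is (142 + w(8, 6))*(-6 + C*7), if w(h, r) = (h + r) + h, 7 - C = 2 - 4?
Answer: 9348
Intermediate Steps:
C = 9 (C = 7 - (2 - 4) = 7 - 1*(-2) = 7 + 2 = 9)
w(h, r) = r + 2*h
(142 + w(8, 6))*(-6 + C*7) = (142 + (6 + 2*8))*(-6 + 9*7) = (142 + (6 + 16))*(-6 + 63) = (142 + 22)*57 = 164*57 = 9348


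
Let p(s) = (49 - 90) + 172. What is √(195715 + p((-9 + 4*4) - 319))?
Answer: √195846 ≈ 442.54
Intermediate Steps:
p(s) = 131 (p(s) = -41 + 172 = 131)
√(195715 + p((-9 + 4*4) - 319)) = √(195715 + 131) = √195846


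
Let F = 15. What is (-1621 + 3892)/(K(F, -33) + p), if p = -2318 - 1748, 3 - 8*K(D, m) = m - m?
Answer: -18168/32525 ≈ -0.55859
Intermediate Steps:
K(D, m) = 3/8 (K(D, m) = 3/8 - (m - m)/8 = 3/8 - ⅛*0 = 3/8 + 0 = 3/8)
p = -4066
(-1621 + 3892)/(K(F, -33) + p) = (-1621 + 3892)/(3/8 - 4066) = 2271/(-32525/8) = 2271*(-8/32525) = -18168/32525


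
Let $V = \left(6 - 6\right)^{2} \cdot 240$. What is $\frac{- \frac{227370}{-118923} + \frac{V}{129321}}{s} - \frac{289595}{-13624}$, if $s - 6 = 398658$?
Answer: $\frac{572074766309405}{26913257679672} \approx 21.256$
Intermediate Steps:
$s = 398664$ ($s = 6 + 398658 = 398664$)
$V = 0$ ($V = 0^{2} \cdot 240 = 0 \cdot 240 = 0$)
$\frac{- \frac{227370}{-118923} + \frac{V}{129321}}{s} - \frac{289595}{-13624} = \frac{- \frac{227370}{-118923} + \frac{0}{129321}}{398664} - \frac{289595}{-13624} = \left(\left(-227370\right) \left(- \frac{1}{118923}\right) + 0 \cdot \frac{1}{129321}\right) \frac{1}{398664} - - \frac{289595}{13624} = \left(\frac{75790}{39641} + 0\right) \frac{1}{398664} + \frac{289595}{13624} = \frac{75790}{39641} \cdot \frac{1}{398664} + \frac{289595}{13624} = \frac{37895}{7901719812} + \frac{289595}{13624} = \frac{572074766309405}{26913257679672}$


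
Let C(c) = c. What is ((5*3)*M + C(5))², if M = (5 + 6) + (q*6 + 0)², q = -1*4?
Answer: 77616100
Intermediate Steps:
q = -4
M = 587 (M = (5 + 6) + (-4*6 + 0)² = 11 + (-24 + 0)² = 11 + (-24)² = 11 + 576 = 587)
((5*3)*M + C(5))² = ((5*3)*587 + 5)² = (15*587 + 5)² = (8805 + 5)² = 8810² = 77616100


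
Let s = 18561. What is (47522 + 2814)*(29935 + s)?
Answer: 2441094656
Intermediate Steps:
(47522 + 2814)*(29935 + s) = (47522 + 2814)*(29935 + 18561) = 50336*48496 = 2441094656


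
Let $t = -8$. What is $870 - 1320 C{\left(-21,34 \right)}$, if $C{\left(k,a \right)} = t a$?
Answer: $359910$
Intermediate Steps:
$C{\left(k,a \right)} = - 8 a$
$870 - 1320 C{\left(-21,34 \right)} = 870 - 1320 \left(\left(-8\right) 34\right) = 870 - -359040 = 870 + 359040 = 359910$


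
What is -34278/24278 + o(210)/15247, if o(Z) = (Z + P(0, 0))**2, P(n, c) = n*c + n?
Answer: 274011567/185083333 ≈ 1.4805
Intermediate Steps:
P(n, c) = n + c*n (P(n, c) = c*n + n = n + c*n)
o(Z) = Z**2 (o(Z) = (Z + 0*(1 + 0))**2 = (Z + 0*1)**2 = (Z + 0)**2 = Z**2)
-34278/24278 + o(210)/15247 = -34278/24278 + 210**2/15247 = -34278*1/24278 + 44100*(1/15247) = -17139/12139 + 44100/15247 = 274011567/185083333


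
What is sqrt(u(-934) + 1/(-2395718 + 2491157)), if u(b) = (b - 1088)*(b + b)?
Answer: sqrt(34404066903173655)/95439 ≈ 1943.5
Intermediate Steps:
u(b) = 2*b*(-1088 + b) (u(b) = (-1088 + b)*(2*b) = 2*b*(-1088 + b))
sqrt(u(-934) + 1/(-2395718 + 2491157)) = sqrt(2*(-934)*(-1088 - 934) + 1/(-2395718 + 2491157)) = sqrt(2*(-934)*(-2022) + 1/95439) = sqrt(3777096 + 1/95439) = sqrt(360482265145/95439) = sqrt(34404066903173655)/95439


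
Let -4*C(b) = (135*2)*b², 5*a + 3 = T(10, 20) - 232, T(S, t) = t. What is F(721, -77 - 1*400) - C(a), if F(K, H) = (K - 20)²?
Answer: 1232417/2 ≈ 6.1621e+5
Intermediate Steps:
F(K, H) = (-20 + K)²
a = -43 (a = -⅗ + (20 - 232)/5 = -⅗ + (⅕)*(-212) = -⅗ - 212/5 = -43)
C(b) = -135*b²/2 (C(b) = -135*2*b²/4 = -135*b²/2)
F(721, -77 - 1*400) - C(a) = (-20 + 721)² - (-135)*(-43)²/2 = 701² - (-135)*1849/2 = 491401 - 1*(-249615/2) = 491401 + 249615/2 = 1232417/2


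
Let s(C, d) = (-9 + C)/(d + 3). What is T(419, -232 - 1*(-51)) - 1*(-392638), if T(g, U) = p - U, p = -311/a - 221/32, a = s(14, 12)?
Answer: 12540131/32 ≈ 3.9188e+5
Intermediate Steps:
s(C, d) = (-9 + C)/(3 + d)
a = ⅓ (a = (-9 + 14)/(3 + 12) = 5/15 = (1/15)*5 = ⅓ ≈ 0.33333)
p = -30077/32 (p = -311/⅓ - 221/32 = -311*3 - 221*1/32 = -933 - 221/32 = -30077/32 ≈ -939.91)
T(g, U) = -30077/32 - U
T(419, -232 - 1*(-51)) - 1*(-392638) = (-30077/32 - (-232 - 1*(-51))) - 1*(-392638) = (-30077/32 - (-232 + 51)) + 392638 = (-30077/32 - 1*(-181)) + 392638 = (-30077/32 + 181) + 392638 = -24285/32 + 392638 = 12540131/32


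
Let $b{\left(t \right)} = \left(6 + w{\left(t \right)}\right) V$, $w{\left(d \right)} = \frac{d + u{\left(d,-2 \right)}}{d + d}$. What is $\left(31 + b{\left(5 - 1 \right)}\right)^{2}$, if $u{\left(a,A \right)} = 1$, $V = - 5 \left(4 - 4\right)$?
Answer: $961$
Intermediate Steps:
$V = 0$ ($V = \left(-5\right) 0 = 0$)
$w{\left(d \right)} = \frac{1 + d}{2 d}$ ($w{\left(d \right)} = \frac{d + 1}{d + d} = \frac{1 + d}{2 d}$)
$b{\left(t \right)} = 0$ ($b{\left(t \right)} = \left(6 + \frac{1 + t}{2 t}\right) 0 = 0$)
$\left(31 + b{\left(5 - 1 \right)}\right)^{2} = \left(31 + 0\right)^{2} = 31^{2} = 961$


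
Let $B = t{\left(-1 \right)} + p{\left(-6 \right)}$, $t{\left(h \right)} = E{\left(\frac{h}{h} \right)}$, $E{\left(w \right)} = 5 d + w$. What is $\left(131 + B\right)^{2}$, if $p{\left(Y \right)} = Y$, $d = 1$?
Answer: $17161$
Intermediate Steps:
$E{\left(w \right)} = 5 + w$ ($E{\left(w \right)} = 5 \cdot 1 + w = 5 + w$)
$t{\left(h \right)} = 6$ ($t{\left(h \right)} = 5 + \frac{h}{h} = 5 + 1 = 6$)
$B = 0$ ($B = 6 - 6 = 0$)
$\left(131 + B\right)^{2} = \left(131 + 0\right)^{2} = 131^{2} = 17161$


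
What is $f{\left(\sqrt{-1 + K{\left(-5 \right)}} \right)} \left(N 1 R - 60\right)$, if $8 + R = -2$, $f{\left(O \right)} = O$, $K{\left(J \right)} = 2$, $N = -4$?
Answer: $-20$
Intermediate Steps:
$R = -10$ ($R = -8 - 2 = -10$)
$f{\left(\sqrt{-1 + K{\left(-5 \right)}} \right)} \left(N 1 R - 60\right) = \sqrt{-1 + 2} \left(\left(-4\right) 1 \left(-10\right) - 60\right) = \sqrt{1} \left(\left(-4\right) \left(-10\right) - 60\right) = 1 \left(40 - 60\right) = 1 \left(-20\right) = -20$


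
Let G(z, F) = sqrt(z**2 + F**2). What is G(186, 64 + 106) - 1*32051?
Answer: -32051 + 2*sqrt(15874) ≈ -31799.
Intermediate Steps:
G(z, F) = sqrt(F**2 + z**2)
G(186, 64 + 106) - 1*32051 = sqrt((64 + 106)**2 + 186**2) - 1*32051 = sqrt(170**2 + 34596) - 32051 = sqrt(28900 + 34596) - 32051 = sqrt(63496) - 32051 = 2*sqrt(15874) - 32051 = -32051 + 2*sqrt(15874)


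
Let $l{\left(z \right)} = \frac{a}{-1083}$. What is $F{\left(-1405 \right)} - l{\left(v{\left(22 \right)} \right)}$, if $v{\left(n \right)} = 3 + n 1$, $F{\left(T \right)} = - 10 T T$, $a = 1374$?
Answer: $- \frac{7126229792}{361} \approx -1.974 \cdot 10^{7}$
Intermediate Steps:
$F{\left(T \right)} = - 10 T^{2}$
$v{\left(n \right)} = 3 + n$
$l{\left(z \right)} = - \frac{458}{361}$ ($l{\left(z \right)} = \frac{1374}{-1083} = 1374 \left(- \frac{1}{1083}\right) = - \frac{458}{361}$)
$F{\left(-1405 \right)} - l{\left(v{\left(22 \right)} \right)} = - 10 \left(-1405\right)^{2} - - \frac{458}{361} = \left(-10\right) 1974025 + \frac{458}{361} = -19740250 + \frac{458}{361} = - \frac{7126229792}{361}$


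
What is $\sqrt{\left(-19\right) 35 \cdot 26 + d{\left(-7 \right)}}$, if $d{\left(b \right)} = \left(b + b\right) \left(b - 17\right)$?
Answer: $7 i \sqrt{346} \approx 130.21 i$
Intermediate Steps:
$d{\left(b \right)} = 2 b \left(-17 + b\right)$
$\sqrt{\left(-19\right) 35 \cdot 26 + d{\left(-7 \right)}} = \sqrt{\left(-19\right) 35 \cdot 26 + 2 \left(-7\right) \left(-17 - 7\right)} = \sqrt{\left(-665\right) 26 + 2 \left(-7\right) \left(-24\right)} = \sqrt{-17290 + 336} = \sqrt{-16954} = 7 i \sqrt{346}$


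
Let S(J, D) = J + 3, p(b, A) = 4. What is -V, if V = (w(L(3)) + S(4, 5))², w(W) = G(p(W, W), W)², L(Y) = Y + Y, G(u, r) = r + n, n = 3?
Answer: -7744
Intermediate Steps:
G(u, r) = 3 + r (G(u, r) = r + 3 = 3 + r)
S(J, D) = 3 + J
L(Y) = 2*Y
w(W) = (3 + W)²
V = 7744 (V = ((3 + 2*3)² + (3 + 4))² = ((3 + 6)² + 7)² = (9² + 7)² = (81 + 7)² = 88² = 7744)
-V = -1*7744 = -7744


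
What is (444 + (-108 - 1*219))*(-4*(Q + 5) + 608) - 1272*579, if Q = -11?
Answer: -662544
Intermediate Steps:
(444 + (-108 - 1*219))*(-4*(Q + 5) + 608) - 1272*579 = (444 + (-108 - 1*219))*(-4*(-11 + 5) + 608) - 1272*579 = (444 + (-108 - 219))*(-4*(-6) + 608) - 736488 = (444 - 327)*(24 + 608) - 736488 = 117*632 - 736488 = 73944 - 736488 = -662544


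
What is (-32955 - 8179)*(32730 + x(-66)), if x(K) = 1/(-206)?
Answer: -138670508893/103 ≈ -1.3463e+9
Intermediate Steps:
x(K) = -1/206
(-32955 - 8179)*(32730 + x(-66)) = (-32955 - 8179)*(32730 - 1/206) = -41134*6742379/206 = -138670508893/103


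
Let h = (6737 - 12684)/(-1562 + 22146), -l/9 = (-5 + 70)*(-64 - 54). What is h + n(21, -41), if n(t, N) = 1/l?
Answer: -205250413/710456760 ≈ -0.28890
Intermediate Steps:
l = 69030 (l = -9*(-5 + 70)*(-64 - 54) = -585*(-118) = -9*(-7670) = 69030)
n(t, N) = 1/69030
h = -5947/20584 ≈ -0.28891
h + n(21, -41) = -5947/20584 + 1/69030 = -205250413/710456760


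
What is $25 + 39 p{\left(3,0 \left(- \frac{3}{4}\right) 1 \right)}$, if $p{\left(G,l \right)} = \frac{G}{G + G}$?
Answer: $\frac{89}{2} \approx 44.5$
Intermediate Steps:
$p{\left(G,l \right)} = \frac{1}{2}$ ($p{\left(G,l \right)} = \frac{G}{2 G} = G \frac{1}{2 G} = \frac{1}{2}$)
$25 + 39 p{\left(3,0 \left(- \frac{3}{4}\right) 1 \right)} = 25 + 39 \cdot \frac{1}{2} = 25 + \frac{39}{2} = \frac{89}{2}$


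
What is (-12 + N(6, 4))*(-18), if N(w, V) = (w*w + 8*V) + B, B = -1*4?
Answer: -936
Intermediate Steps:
B = -4
N(w, V) = -4 + w² + 8*V (N(w, V) = (w*w + 8*V) - 4 = (w² + 8*V) - 4 = -4 + w² + 8*V)
(-12 + N(6, 4))*(-18) = (-12 + (-4 + 6² + 8*4))*(-18) = (-12 + (-4 + 36 + 32))*(-18) = (-12 + 64)*(-18) = 52*(-18) = -936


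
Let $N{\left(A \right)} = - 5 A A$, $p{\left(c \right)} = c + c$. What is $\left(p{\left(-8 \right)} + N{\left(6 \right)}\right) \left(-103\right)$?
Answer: $20188$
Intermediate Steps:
$p{\left(c \right)} = 2 c$
$N{\left(A \right)} = - 5 A^{2}$
$\left(p{\left(-8 \right)} + N{\left(6 \right)}\right) \left(-103\right) = \left(2 \left(-8\right) - 5 \cdot 6^{2}\right) \left(-103\right) = \left(-16 - 180\right) \left(-103\right) = \left(-196\right) \left(-103\right) = 20188$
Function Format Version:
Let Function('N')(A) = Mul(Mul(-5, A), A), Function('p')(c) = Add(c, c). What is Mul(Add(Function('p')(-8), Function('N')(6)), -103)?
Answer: 20188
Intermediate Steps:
Function('p')(c) = Mul(2, c)
Function('N')(A) = Mul(-5, Pow(A, 2))
Mul(Add(Function('p')(-8), Function('N')(6)), -103) = Mul(Add(Mul(2, -8), Mul(-5, Pow(6, 2))), -103) = Mul(Add(-16, Mul(-5, 36)), -103) = Mul(Add(-16, -180), -103) = Mul(-196, -103) = 20188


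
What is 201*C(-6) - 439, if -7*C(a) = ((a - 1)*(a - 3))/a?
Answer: -275/2 ≈ -137.50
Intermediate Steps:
C(a) = -(-1 + a)*(-3 + a)/(7*a) (C(a) = -(a - 1)*(a - 3)/(7*a) = -(-1 + a)*(-3 + a)/(7*a))
201*C(-6) - 439 = 201*((⅐)*(-3 - 1*(-6)*(-4 - 6))/(-6)) - 439 = 201*((⅐)*(-⅙)*(-3 - 1*(-6)*(-10))) - 439 = 201*((⅐)*(-⅙)*(-3 - 60)) - 439 = 201*((⅐)*(-⅙)*(-63)) - 439 = 201*(3/2) - 439 = 603/2 - 439 = -275/2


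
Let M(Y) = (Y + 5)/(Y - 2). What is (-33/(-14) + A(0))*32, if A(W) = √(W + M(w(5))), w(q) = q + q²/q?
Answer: 528/7 + 8*√30 ≈ 119.25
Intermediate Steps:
w(q) = 2*q (w(q) = q + q = 2*q)
M(Y) = (5 + Y)/(-2 + Y)
A(W) = √(15/8 + W) (A(W) = √(W + (5 + 2*5)/(-2 + 2*5)) = √(W + (5 + 10)/(-2 + 10)) = √(W + 15/8) = √(15/8 + W))
(-33/(-14) + A(0))*32 = (-33/(-14) + √(30 + 16*0)/4)*32 = (-33*(-1/14) + √(30 + 0)/4)*32 = (33/14 + √30/4)*32 = 528/7 + 8*√30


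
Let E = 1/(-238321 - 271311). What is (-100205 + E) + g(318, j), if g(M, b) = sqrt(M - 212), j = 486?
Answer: -51067674561/509632 + sqrt(106) ≈ -1.0019e+5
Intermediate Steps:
E = -1/509632 (E = 1/(-509632) = -1/509632 ≈ -1.9622e-6)
g(M, b) = sqrt(-212 + M)
(-100205 + E) + g(318, j) = (-100205 - 1/509632) + sqrt(-212 + 318) = -51067674561/509632 + sqrt(106)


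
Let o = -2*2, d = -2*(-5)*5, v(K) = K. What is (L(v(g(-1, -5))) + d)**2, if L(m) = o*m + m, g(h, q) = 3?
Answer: 1681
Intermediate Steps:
d = 50 (d = 10*5 = 50)
o = -4
L(m) = -3*m (L(m) = -4*m + m = -3*m)
(L(v(g(-1, -5))) + d)**2 = (-3*3 + 50)**2 = (-9 + 50)**2 = 41**2 = 1681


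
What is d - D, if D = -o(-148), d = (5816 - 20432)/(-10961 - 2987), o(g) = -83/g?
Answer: 830213/516076 ≈ 1.6087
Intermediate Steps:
d = 3654/3487 (d = -14616/(-13948) = -14616*(-1/13948) = 3654/3487 ≈ 1.0479)
D = -83/148 (D = -(-83)/(-148) = -(-83)*(-1)/148 = -1*83/148 = -83/148 ≈ -0.56081)
d - D = 3654/3487 - 1*(-83/148) = 3654/3487 + 83/148 = 830213/516076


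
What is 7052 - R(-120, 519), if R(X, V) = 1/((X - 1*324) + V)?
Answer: 528899/75 ≈ 7052.0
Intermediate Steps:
R(X, V) = 1/(-324 + V + X) (R(X, V) = 1/((X - 324) + V) = 1/((-324 + X) + V) = 1/(-324 + V + X))
7052 - R(-120, 519) = 7052 - 1/(-324 + 519 - 120) = 7052 - 1/75 = 528899/75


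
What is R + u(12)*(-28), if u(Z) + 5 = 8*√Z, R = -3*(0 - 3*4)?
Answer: 176 - 448*√3 ≈ -599.96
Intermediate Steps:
R = 36 (R = -3*(0 - 12) = -3*(-12) = 36)
u(Z) = -5 + 8*√Z
R + u(12)*(-28) = 36 + (-5 + 8*√12)*(-28) = 36 + (-5 + 8*(2*√3))*(-28) = 36 + (-5 + 16*√3)*(-28) = 36 + (140 - 448*√3) = 176 - 448*√3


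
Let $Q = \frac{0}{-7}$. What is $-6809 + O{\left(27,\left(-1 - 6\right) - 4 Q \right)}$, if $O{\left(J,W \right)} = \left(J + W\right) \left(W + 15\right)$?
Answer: $-6649$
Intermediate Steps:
$Q = 0$ ($Q = 0 \left(- \frac{1}{7}\right) = 0$)
$O{\left(J,W \right)} = \left(15 + W\right) \left(J + W\right)$ ($O{\left(J,W \right)} = \left(J + W\right) \left(15 + W\right) = \left(15 + W\right) \left(J + W\right)$)
$-6809 + O{\left(27,\left(-1 - 6\right) - 4 Q \right)} = -6809 + \left(\left(\left(-1 - 6\right) - 0\right)^{2} + 15 \cdot 27 + 15 \left(\left(-1 - 6\right) - 0\right) + 27 \left(\left(-1 - 6\right) - 0\right)\right) = -6809 + \left(\left(\left(-1 - 6\right) + 0\right)^{2} + 405 + 15 \left(\left(-1 - 6\right) + 0\right) + 27 \left(\left(-1 - 6\right) + 0\right)\right) = -6809 + \left(\left(-7 + 0\right)^{2} + 405 + 15 \left(-7 + 0\right) + 27 \left(-7 + 0\right)\right) = -6809 + \left(\left(-7\right)^{2} + 405 + 15 \left(-7\right) + 27 \left(-7\right)\right) = -6809 + \left(49 + 405 - 105 - 189\right) = -6809 + 160 = -6649$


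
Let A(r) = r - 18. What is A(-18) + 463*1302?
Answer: 602790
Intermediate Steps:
A(r) = -18 + r
A(-18) + 463*1302 = (-18 - 18) + 463*1302 = -36 + 602826 = 602790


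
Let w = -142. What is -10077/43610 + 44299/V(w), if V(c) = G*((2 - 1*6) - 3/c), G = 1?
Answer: -54866513377/4927930 ≈ -11134.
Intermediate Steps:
V(c) = -4 - 3/c (V(c) = 1*((2 - 1*6) - 3/c) = 1*((2 - 6) - 3/c) = 1*(-4 - 3/c) = -4 - 3/c)
-10077/43610 + 44299/V(w) = -10077/43610 + 44299/(-4 - 3/(-142)) = -10077*1/43610 + 44299/(-4 - 3*(-1/142)) = -10077/43610 + 44299/(-4 + 3/142) = -10077/43610 + 44299/(-565/142) = -10077/43610 + 44299*(-142/565) = -10077/43610 - 6290458/565 = -54866513377/4927930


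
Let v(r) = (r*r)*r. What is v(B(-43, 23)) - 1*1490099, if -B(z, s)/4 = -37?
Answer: 1751693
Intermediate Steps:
B(z, s) = 148 (B(z, s) = -4*(-37) = 148)
v(r) = r**3 (v(r) = r**2*r = r**3)
v(B(-43, 23)) - 1*1490099 = 148**3 - 1*1490099 = 3241792 - 1490099 = 1751693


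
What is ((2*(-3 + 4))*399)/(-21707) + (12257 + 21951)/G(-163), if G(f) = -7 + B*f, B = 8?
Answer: -106228462/4065411 ≈ -26.130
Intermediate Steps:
G(f) = -7 + 8*f
((2*(-3 + 4))*399)/(-21707) + (12257 + 21951)/G(-163) = ((2*(-3 + 4))*399)/(-21707) + (12257 + 21951)/(-7 + 8*(-163)) = ((2*1)*399)*(-1/21707) + 34208/(-7 - 1304) = (2*399)*(-1/21707) + 34208/(-1311) = 798*(-1/21707) + 34208*(-1/1311) = -114/3101 - 34208/1311 = -106228462/4065411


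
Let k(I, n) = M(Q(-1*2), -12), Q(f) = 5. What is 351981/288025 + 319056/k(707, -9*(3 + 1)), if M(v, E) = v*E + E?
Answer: -3827948407/864075 ≈ -4430.1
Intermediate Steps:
M(v, E) = E + E*v (M(v, E) = E*v + E = E + E*v)
k(I, n) = -72 (k(I, n) = -12*(1 + 5) = -12*6 = -72)
351981/288025 + 319056/k(707, -9*(3 + 1)) = 351981/288025 + 319056/(-72) = 351981*(1/288025) + 319056*(-1/72) = 351981/288025 - 13294/3 = -3827948407/864075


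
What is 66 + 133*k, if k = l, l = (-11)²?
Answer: 16159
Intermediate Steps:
l = 121
k = 121
66 + 133*k = 66 + 133*121 = 66 + 16093 = 16159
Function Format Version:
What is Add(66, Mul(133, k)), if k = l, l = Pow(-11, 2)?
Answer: 16159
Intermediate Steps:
l = 121
k = 121
Add(66, Mul(133, k)) = Add(66, Mul(133, 121)) = Add(66, 16093) = 16159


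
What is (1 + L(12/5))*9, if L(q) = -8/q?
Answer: -21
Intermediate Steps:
(1 + L(12/5))*9 = (1 - 8/(12/5))*9 = (1 - 8/(12*(⅕)))*9 = (1 - 8/12/5)*9 = (1 - 8*5/12)*9 = (1 - 10/3)*9 = -7/3*9 = -21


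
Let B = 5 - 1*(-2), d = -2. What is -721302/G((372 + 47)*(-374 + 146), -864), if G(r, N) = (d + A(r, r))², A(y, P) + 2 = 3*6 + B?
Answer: -240434/147 ≈ -1635.6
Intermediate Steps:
B = 7 (B = 5 + 2 = 7)
A(y, P) = 23 (A(y, P) = -2 + (3*6 + 7) = -2 + (18 + 7) = -2 + 25 = 23)
G(r, N) = 441 (G(r, N) = (-2 + 23)² = 21² = 441)
-721302/G((372 + 47)*(-374 + 146), -864) = -721302/441 = -721302*1/441 = -240434/147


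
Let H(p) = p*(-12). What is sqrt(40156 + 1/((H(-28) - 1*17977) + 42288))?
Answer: 3*sqrt(55314626811)/3521 ≈ 200.39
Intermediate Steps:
H(p) = -12*p
sqrt(40156 + 1/((H(-28) - 1*17977) + 42288)) = sqrt(40156 + 1/((-12*(-28) - 1*17977) + 42288)) = sqrt(40156 + 1/((336 - 17977) + 42288)) = sqrt(40156 + 1/(-17641 + 42288)) = sqrt(40156 + 1/24647) = sqrt(989724933/24647) = 3*sqrt(55314626811)/3521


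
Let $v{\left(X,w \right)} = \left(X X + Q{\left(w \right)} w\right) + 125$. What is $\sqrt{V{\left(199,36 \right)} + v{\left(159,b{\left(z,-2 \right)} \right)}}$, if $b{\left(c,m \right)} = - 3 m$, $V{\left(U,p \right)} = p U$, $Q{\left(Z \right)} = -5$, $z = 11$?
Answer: $2 \sqrt{8135} \approx 180.39$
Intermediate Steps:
$V{\left(U,p \right)} = U p$
$v{\left(X,w \right)} = 125 + X^{2} - 5 w$ ($v{\left(X,w \right)} = \left(X X - 5 w\right) + 125 = \left(X^{2} - 5 w\right) + 125 = 125 + X^{2} - 5 w$)
$\sqrt{V{\left(199,36 \right)} + v{\left(159,b{\left(z,-2 \right)} \right)}} = \sqrt{199 \cdot 36 + \left(125 + 159^{2} - 5 \left(\left(-3\right) \left(-2\right)\right)\right)} = \sqrt{7164 + \left(125 + 25281 - 30\right)} = \sqrt{7164 + 25376} = \sqrt{32540} = 2 \sqrt{8135}$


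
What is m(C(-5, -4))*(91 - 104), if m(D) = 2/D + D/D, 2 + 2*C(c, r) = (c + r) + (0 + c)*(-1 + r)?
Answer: -117/7 ≈ -16.714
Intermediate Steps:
C(c, r) = -1 + c/2 + r/2 + c*(-1 + r)/2 (C(c, r) = -1 + ((c + r) + (0 + c)*(-1 + r))/2 = -1 + ((c + r) + c*(-1 + r))/2 = -1 + (c + r + c*(-1 + r))/2 = -1 + (c/2 + r/2 + c*(-1 + r)/2) = -1 + c/2 + r/2 + c*(-1 + r)/2)
m(D) = 1 + 2/D (m(D) = 2/D + 1 = 1 + 2/D)
m(C(-5, -4))*(91 - 104) = ((2 + (-1 + (½)*(-4) + (½)*(-5)*(-4)))/(-1 + (½)*(-4) + (½)*(-5)*(-4)))*(91 - 104) = ((2 + (-1 - 2 + 10))/(-1 - 2 + 10))*(-13) = ((2 + 7)/7)*(-13) = ((⅐)*9)*(-13) = (9/7)*(-13) = -117/7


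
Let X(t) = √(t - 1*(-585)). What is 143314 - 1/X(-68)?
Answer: 143314 - √517/517 ≈ 1.4331e+5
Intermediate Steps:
X(t) = √(585 + t) (X(t) = √(t + 585) = √(585 + t))
143314 - 1/X(-68) = 143314 - 1/(√(585 - 68)) = 143314 - 1/(√517) = 143314 - √517/517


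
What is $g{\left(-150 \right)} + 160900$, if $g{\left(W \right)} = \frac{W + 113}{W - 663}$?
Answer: $\frac{130811737}{813} \approx 1.609 \cdot 10^{5}$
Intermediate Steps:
$g{\left(W \right)} = \frac{113 + W}{-663 + W}$
$g{\left(-150 \right)} + 160900 = \frac{113 - 150}{-663 - 150} + 160900 = \frac{1}{-813} \left(-37\right) + 160900 = \left(- \frac{1}{813}\right) \left(-37\right) + 160900 = \frac{37}{813} + 160900 = \frac{130811737}{813}$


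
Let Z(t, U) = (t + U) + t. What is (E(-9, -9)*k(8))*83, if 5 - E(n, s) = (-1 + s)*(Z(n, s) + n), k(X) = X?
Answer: -235720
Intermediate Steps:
Z(t, U) = U + 2*t (Z(t, U) = (U + t) + t = U + 2*t)
E(n, s) = 5 - (-1 + s)*(s + 3*n) (E(n, s) = 5 - (-1 + s)*((s + 2*n) + n) = 5 - (-1 + s)*(s + 3*n))
(E(-9, -9)*k(8))*83 = ((5 - 9 - 1*(-9)**2 + 3*(-9) - 3*(-9)*(-9))*8)*83 = ((5 - 9 - 1*81 - 27 - 243)*8)*83 = ((5 - 9 - 81 - 27 - 243)*8)*83 = -355*8*83 = -2840*83 = -235720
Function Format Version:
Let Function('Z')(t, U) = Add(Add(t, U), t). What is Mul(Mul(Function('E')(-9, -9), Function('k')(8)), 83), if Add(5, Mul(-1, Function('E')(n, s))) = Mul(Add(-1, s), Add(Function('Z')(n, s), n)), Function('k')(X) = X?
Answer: -235720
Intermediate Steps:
Function('Z')(t, U) = Add(U, Mul(2, t)) (Function('Z')(t, U) = Add(Add(U, t), t) = Add(U, Mul(2, t)))
Function('E')(n, s) = Add(5, Mul(-1, Add(-1, s), Add(s, Mul(3, n)))) (Function('E')(n, s) = Add(5, Mul(-1, Mul(Add(-1, s), Add(Add(s, Mul(2, n)), n)))) = Add(5, Mul(-1, Mul(Add(-1, s), Add(s, Mul(3, n))))) = Add(5, Mul(-1, Add(-1, s), Add(s, Mul(3, n)))))
Mul(Mul(Function('E')(-9, -9), Function('k')(8)), 83) = Mul(Mul(Add(5, -9, Mul(-1, Pow(-9, 2)), Mul(3, -9), Mul(-3, -9, -9)), 8), 83) = Mul(Mul(Add(5, -9, Mul(-1, 81), -27, -243), 8), 83) = Mul(Mul(Add(5, -9, -81, -27, -243), 8), 83) = Mul(Mul(-355, 8), 83) = Mul(-2840, 83) = -235720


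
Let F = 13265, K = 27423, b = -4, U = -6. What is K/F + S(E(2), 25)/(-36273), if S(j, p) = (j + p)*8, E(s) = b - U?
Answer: 330616413/160387115 ≈ 2.0614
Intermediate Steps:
E(s) = 2 (E(s) = -4 - 1*(-6) = -4 + 6 = 2)
S(j, p) = 8*j + 8*p
K/F + S(E(2), 25)/(-36273) = 27423/13265 + (8*2 + 8*25)/(-36273) = 27423*(1/13265) + (16 + 200)*(-1/36273) = 27423/13265 + 216*(-1/36273) = 27423/13265 - 72/12091 = 330616413/160387115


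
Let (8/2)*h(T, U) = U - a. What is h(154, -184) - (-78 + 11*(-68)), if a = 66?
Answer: 1527/2 ≈ 763.50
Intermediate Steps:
h(T, U) = -33/2 + U/4 (h(T, U) = (U - 1*66)/4 = (U - 66)/4 = (-66 + U)/4 = -33/2 + U/4)
h(154, -184) - (-78 + 11*(-68)) = (-33/2 + (¼)*(-184)) - (-78 + 11*(-68)) = (-33/2 - 46) - (-78 - 748) = -125/2 - 1*(-826) = -125/2 + 826 = 1527/2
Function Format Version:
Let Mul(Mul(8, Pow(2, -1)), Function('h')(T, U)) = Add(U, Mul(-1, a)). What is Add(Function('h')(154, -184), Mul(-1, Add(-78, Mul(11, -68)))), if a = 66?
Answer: Rational(1527, 2) ≈ 763.50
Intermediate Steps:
Function('h')(T, U) = Add(Rational(-33, 2), Mul(Rational(1, 4), U)) (Function('h')(T, U) = Mul(Rational(1, 4), Add(U, Mul(-1, 66))) = Mul(Rational(1, 4), Add(U, -66)) = Mul(Rational(1, 4), Add(-66, U)) = Add(Rational(-33, 2), Mul(Rational(1, 4), U)))
Add(Function('h')(154, -184), Mul(-1, Add(-78, Mul(11, -68)))) = Add(Add(Rational(-33, 2), Mul(Rational(1, 4), -184)), Mul(-1, Add(-78, Mul(11, -68)))) = Add(Add(Rational(-33, 2), -46), Mul(-1, Add(-78, -748))) = Add(Rational(-125, 2), Mul(-1, -826)) = Add(Rational(-125, 2), 826) = Rational(1527, 2)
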